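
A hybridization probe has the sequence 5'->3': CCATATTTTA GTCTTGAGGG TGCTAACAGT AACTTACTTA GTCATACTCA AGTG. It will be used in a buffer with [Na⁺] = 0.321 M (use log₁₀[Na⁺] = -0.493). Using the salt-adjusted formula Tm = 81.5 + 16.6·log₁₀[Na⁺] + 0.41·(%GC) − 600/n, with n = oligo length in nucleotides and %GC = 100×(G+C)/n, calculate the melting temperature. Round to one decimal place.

77.4°C

Length n = 54. Scanning the sequence gives G=10, C=10, T=19, A=15.
G+C = 20, so %GC = 20/54 × 100 = 37.037%
Salt term: 16.6 × (-0.493) = -8.184
GC term: 0.41 × 37.037 = 15.185; length term: −600/54 = −11.111
Tm = 81.5 + (-8.184) + 15.185 − 11.111 = 77.39 → 77.4°C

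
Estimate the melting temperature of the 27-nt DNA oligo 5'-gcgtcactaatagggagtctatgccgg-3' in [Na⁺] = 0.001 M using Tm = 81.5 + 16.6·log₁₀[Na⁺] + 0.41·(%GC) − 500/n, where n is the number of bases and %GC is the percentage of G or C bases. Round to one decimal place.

Length n = 27. Counting bases: A=6, G=9, T=6, C=6
G+C = 15, so %GC = 15/27 × 100 = 55.556%
Salt term: 16.6 × (-3) = -49.8
GC term: 0.41 × 55.556 = 22.778; length term: −500/27 = −18.519
Tm = 81.5 + (-49.8) + 22.778 − 18.519 = 35.959 → 36.0°C

36.0°C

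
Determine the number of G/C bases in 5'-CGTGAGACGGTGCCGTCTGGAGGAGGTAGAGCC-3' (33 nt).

G=15, C=7, T=5, A=6
G+C = 15 + 7 = 22

22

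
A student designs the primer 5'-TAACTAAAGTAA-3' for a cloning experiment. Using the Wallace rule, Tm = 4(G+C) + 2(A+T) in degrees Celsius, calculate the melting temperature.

G=1, A=7, C=1, T=3
A+T = 10, G+C = 2
Tm = 2(10) + 4(2) = 20 + 8 = 28°C

28°C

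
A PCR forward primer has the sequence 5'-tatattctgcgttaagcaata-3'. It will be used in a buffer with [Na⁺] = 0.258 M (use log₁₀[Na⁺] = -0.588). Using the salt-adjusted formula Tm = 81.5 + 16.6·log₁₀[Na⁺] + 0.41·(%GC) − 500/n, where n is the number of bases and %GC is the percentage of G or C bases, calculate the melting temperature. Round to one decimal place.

59.6°C

Length n = 21. Scanning the sequence gives T=8, A=7, C=3, G=3.
G+C = 6, so %GC = 6/21 × 100 = 28.571%
Salt term: 16.6 × (-0.588) = -9.761
GC term: 0.41 × 28.571 = 11.714; length term: −500/21 = −23.81
Tm = 81.5 + (-9.761) + 11.714 − 23.81 = 59.643 → 59.6°C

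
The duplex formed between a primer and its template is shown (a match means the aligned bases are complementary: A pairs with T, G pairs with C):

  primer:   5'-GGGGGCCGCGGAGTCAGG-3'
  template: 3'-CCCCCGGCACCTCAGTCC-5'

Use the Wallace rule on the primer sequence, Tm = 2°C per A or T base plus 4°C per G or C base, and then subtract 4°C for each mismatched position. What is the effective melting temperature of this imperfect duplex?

Primer base counts: A=2, T=1, G=11, C=4 → A+T=3, G+C=15
Perfect-match Tm = 2(3) + 4(15) = 6 + 60 = 66°C
Mismatches (positions where the bases are not complementary): 1 (at position 9)
Effective Tm = 66 − 1×4 = 66 − 4 = 62°C

62°C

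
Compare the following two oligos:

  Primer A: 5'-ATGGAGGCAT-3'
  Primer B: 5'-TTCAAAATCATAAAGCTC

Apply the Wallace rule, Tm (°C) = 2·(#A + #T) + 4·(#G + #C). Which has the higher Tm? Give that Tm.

Primer B, 46°C

Primer A: A+T=5, G+C=5 → Tm = 2(5)+4(5) = 30°C
Primer B: A+T=13, G+C=5 → Tm = 2(13)+4(5) = 46°C
30°C vs 46°C → primer B is higher.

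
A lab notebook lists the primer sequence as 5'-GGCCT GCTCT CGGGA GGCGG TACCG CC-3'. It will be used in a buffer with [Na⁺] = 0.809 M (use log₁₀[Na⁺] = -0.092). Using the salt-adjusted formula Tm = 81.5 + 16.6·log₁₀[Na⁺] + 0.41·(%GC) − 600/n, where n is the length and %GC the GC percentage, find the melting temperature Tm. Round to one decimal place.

89.6°C

Length n = 27. T=4, C=10, G=11, A=2
G+C = 21, so %GC = 21/27 × 100 = 77.778%
Salt term: 16.6 × (-0.092) = -1.527
GC term: 0.41 × 77.778 = 31.889; length term: −600/27 = −22.222
Tm = 81.5 + (-1.527) + 31.889 − 22.222 = 89.64 → 89.6°C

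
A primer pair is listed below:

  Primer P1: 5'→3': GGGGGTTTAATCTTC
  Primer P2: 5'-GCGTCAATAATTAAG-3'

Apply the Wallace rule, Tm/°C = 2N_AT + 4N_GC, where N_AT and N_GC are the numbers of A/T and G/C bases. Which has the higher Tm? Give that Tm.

Primer P1, 44°C

Primer P1: A+T=8, G+C=7 → Tm = 2(8)+4(7) = 44°C
Primer P2: A+T=10, G+C=5 → Tm = 2(10)+4(5) = 40°C
44°C vs 40°C → primer P1 is higher.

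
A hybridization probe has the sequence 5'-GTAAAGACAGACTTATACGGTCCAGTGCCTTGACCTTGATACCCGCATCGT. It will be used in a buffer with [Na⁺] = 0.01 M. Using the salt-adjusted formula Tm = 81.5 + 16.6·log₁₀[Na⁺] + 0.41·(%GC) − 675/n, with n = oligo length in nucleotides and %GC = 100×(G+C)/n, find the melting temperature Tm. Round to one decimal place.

55.2°C

Length n = 51. Base counts: A=13, G=11, T=13, C=14
G+C = 25, so %GC = 25/51 × 100 = 49.02%
Salt term: 16.6 × (-2) = -33.2
GC term: 0.41 × 49.02 = 20.098; length term: −675/51 = −13.235
Tm = 81.5 + (-33.2) + 20.098 − 13.235 = 55.163 → 55.2°C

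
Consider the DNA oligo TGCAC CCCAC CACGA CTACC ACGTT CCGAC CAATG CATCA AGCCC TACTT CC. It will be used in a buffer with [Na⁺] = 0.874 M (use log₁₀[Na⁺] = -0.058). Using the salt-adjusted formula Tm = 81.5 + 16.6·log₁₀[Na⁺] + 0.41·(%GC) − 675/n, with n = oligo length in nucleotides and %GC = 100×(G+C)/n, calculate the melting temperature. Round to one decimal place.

91.2°C

Length n = 52. T=9, G=6, A=13, C=24
G+C = 30, so %GC = 30/52 × 100 = 57.692%
Salt term: 16.6 × (-0.058) = -0.963
GC term: 0.41 × 57.692 = 23.654; length term: −675/52 = −12.981
Tm = 81.5 + (-0.963) + 23.654 − 12.981 = 91.21 → 91.2°C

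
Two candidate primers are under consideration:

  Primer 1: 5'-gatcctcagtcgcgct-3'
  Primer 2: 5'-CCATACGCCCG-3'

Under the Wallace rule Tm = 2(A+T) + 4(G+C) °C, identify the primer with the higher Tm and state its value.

Primer 1: A+T=6, G+C=10 → Tm = 2(6)+4(10) = 52°C
Primer 2: A+T=3, G+C=8 → Tm = 2(3)+4(8) = 38°C
52°C vs 38°C → primer 1 is higher.

Primer 1, 52°C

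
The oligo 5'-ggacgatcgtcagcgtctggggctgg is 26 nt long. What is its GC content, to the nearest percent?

69%

A=3, T=5, G=12, C=6
G+C = 12 + 6 = 18 out of 26 bases
%GC = 18/26 × 100 = 69.23% ≈ 69%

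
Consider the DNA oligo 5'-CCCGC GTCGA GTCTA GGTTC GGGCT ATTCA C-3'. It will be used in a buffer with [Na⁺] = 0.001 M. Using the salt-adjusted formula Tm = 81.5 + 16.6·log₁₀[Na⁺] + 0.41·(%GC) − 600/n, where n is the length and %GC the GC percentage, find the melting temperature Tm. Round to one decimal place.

37.5°C

Length n = 31. Counting bases: T=8, C=10, A=4, G=9
G+C = 19, so %GC = 19/31 × 100 = 61.29%
Salt term: 16.6 × (-3) = -49.8
GC term: 0.41 × 61.29 = 25.129; length term: −600/31 = −19.355
Tm = 81.5 + (-49.8) + 25.129 − 19.355 = 37.474 → 37.5°C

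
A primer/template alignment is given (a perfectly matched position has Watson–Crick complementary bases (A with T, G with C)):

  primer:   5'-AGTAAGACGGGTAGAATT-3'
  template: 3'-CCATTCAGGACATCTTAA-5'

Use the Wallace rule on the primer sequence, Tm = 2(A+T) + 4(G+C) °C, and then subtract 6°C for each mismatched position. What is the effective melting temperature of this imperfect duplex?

26°C

Primer base counts: A=7, T=4, G=6, C=1 → A+T=11, G+C=7
Perfect-match Tm = 2(11) + 4(7) = 22 + 28 = 50°C
Mismatches (positions where the bases are not complementary): 4 (at positions 1, 7, 9, 10)
Effective Tm = 50 − 4×6 = 50 − 24 = 26°C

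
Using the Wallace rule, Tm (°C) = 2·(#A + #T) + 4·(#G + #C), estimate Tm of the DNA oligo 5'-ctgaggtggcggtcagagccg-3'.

T=3, G=10, A=3, C=5
A+T = 6, G+C = 15
Tm = 4·15 + 2·6 = 60 + 12 = 72°C

72°C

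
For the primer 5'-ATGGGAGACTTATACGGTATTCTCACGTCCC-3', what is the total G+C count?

15

G=7, T=9, A=7, C=8
Total G or C: 7 + 8 = 15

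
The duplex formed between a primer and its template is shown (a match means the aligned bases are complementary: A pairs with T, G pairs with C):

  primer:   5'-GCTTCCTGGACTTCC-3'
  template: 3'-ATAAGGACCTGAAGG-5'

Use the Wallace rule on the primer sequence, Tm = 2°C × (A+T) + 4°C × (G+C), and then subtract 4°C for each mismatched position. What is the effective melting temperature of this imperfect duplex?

Primer base counts: A=1, T=5, G=3, C=6 → A+T=6, G+C=9
Perfect-match Tm = 2(6) + 4(9) = 12 + 36 = 48°C
Mismatches (positions where the bases are not complementary): 2 (at positions 1, 2)
Effective Tm = 48 − 2×4 = 48 − 8 = 40°C

40°C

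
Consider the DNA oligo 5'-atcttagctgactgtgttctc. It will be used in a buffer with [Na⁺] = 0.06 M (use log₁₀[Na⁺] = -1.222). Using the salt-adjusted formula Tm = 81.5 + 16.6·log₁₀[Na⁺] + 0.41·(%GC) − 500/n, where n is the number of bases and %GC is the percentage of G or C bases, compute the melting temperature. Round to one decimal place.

Length n = 21. G=4, A=3, C=5, T=9
G+C = 9, so %GC = 9/21 × 100 = 42.857%
Salt term: 16.6 × (-1.222) = -20.285
GC term: 0.41 × 42.857 = 17.571; length term: −500/21 = −23.81
Tm = 81.5 + (-20.285) + 17.571 − 23.81 = 54.976 → 55.0°C

55.0°C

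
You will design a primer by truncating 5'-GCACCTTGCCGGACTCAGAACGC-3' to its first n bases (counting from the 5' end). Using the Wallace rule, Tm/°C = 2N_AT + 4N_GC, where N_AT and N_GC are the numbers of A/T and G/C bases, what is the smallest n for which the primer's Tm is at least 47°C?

n = 14

First 13 bases: GCACCTTGCCGGA → Tm = 44°C (< 47°C)
First 14 bases: GCACCTTGCCGGAC → Tm = 48°C (≥ 47°C)
Each additional base adds 2°C (A/T) or 4°C (G/C), so Tm is non-decreasing in n; n = 14 is the first length to reach 47°C.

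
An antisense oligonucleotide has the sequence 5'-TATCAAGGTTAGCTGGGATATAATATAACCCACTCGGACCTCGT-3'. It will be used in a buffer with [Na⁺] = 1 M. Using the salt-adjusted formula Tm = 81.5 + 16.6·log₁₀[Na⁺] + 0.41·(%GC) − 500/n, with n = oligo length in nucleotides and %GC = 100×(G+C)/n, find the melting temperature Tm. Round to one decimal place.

Length n = 44. Scanning the sequence gives G=9, A=13, C=10, T=12.
G+C = 19, so %GC = 19/44 × 100 = 43.182%
Salt term: 16.6 × (0) = 0
GC term: 0.41 × 43.182 = 17.705; length term: −500/44 = −11.364
Tm = 81.5 + (0) + 17.705 − 11.364 = 87.841 → 87.8°C

87.8°C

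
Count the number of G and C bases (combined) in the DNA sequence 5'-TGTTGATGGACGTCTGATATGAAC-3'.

10

G=7, C=3, A=6, T=8
G+C = 7 + 3 = 10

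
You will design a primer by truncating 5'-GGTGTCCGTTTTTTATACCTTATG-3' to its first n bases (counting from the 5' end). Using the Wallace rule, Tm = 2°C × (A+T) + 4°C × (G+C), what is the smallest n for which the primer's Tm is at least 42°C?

First 14 bases: GGTGTCCGTTTTTT → Tm = 40°C (< 42°C)
First 15 bases: GGTGTCCGTTTTTTA → Tm = 42°C (≥ 42°C)
Each additional base adds 2°C (A/T) or 4°C (G/C), so Tm is non-decreasing in n; n = 15 is the first length to reach 42°C.

n = 15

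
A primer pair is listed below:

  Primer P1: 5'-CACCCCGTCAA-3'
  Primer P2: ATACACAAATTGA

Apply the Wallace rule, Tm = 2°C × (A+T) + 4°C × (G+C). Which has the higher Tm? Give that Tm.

Primer P1, 36°C

Primer P1: A+T=4, G+C=7 → Tm = 2(4)+4(7) = 36°C
Primer P2: A+T=10, G+C=3 → Tm = 2(10)+4(3) = 32°C
36°C vs 32°C → primer P1 is higher.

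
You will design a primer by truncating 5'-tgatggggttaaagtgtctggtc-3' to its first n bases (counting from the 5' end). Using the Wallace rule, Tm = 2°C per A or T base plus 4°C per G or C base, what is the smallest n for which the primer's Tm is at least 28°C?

n = 9

First 8 bases: TGATGGGG → Tm = 26°C (< 28°C)
First 9 bases: TGATGGGGT → Tm = 28°C (≥ 28°C)
Each additional base adds 2°C (A/T) or 4°C (G/C), so Tm is non-decreasing in n; n = 9 is the first length to reach 28°C.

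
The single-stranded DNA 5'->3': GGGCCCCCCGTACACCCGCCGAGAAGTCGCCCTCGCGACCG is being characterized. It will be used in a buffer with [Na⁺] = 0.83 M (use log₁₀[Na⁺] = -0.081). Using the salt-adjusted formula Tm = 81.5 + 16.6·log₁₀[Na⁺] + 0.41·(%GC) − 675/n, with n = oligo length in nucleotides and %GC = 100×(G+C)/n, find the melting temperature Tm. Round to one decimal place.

95.7°C

Length n = 41. C=20, T=3, A=6, G=12
G+C = 32, so %GC = 32/41 × 100 = 78.049%
Salt term: 16.6 × (-0.081) = -1.345
GC term: 0.41 × 78.049 = 32; length term: −675/41 = −16.463
Tm = 81.5 + (-1.345) + 32 − 16.463 = 95.692 → 95.7°C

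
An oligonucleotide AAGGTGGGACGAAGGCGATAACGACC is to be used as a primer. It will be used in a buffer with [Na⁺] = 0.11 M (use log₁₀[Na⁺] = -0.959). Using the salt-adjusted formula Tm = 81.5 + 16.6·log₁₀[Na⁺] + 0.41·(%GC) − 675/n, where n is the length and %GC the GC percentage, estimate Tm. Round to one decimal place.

Length n = 26. Counting bases: G=10, C=5, A=9, T=2
G+C = 15, so %GC = 15/26 × 100 = 57.692%
Salt term: 16.6 × (-0.959) = -15.919
GC term: 0.41 × 57.692 = 23.654; length term: −675/26 = −25.962
Tm = 81.5 + (-15.919) + 23.654 − 25.962 = 63.273 → 63.3°C

63.3°C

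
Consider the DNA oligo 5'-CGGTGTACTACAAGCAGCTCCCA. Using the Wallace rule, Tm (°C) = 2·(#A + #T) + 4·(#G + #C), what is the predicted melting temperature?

72°C

C=8, G=5, A=6, T=4
A+T = 10, G+C = 13
Tm = 2×10 + 4×13 = 72°C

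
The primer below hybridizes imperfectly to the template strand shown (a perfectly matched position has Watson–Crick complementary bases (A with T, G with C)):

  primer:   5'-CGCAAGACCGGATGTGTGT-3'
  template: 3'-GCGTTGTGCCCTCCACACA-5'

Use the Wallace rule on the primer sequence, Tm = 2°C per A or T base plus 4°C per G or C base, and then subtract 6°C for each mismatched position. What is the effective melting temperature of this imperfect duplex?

Primer base counts: A=4, T=4, G=7, C=4 → A+T=8, G+C=11
Perfect-match Tm = 2(8) + 4(11) = 16 + 44 = 60°C
Mismatches (positions where the bases are not complementary): 3 (at positions 6, 9, 13)
Effective Tm = 60 − 3×6 = 60 − 18 = 42°C

42°C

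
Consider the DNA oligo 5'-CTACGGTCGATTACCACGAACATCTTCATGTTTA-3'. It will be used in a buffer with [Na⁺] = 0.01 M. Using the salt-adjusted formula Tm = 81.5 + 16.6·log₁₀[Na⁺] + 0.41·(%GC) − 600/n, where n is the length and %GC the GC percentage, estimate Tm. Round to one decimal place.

47.5°C

Length n = 34. Counting bases: C=9, A=9, G=5, T=11
G+C = 14, so %GC = 14/34 × 100 = 41.176%
Salt term: 16.6 × (-2) = -33.2
GC term: 0.41 × 41.176 = 16.882; length term: −600/34 = −17.647
Tm = 81.5 + (-33.2) + 16.882 − 17.647 = 47.535 → 47.5°C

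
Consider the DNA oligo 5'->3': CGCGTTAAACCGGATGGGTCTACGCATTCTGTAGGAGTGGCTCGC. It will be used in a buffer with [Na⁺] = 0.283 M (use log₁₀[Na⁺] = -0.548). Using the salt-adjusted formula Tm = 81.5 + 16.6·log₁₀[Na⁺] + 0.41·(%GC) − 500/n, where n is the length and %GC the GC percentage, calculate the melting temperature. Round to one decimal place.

85.0°C

Length n = 45. Scanning the sequence gives G=15, A=8, C=11, T=11.
G+C = 26, so %GC = 26/45 × 100 = 57.778%
Salt term: 16.6 × (-0.548) = -9.097
GC term: 0.41 × 57.778 = 23.689; length term: −500/45 = −11.111
Tm = 81.5 + (-9.097) + 23.689 − 11.111 = 84.981 → 85.0°C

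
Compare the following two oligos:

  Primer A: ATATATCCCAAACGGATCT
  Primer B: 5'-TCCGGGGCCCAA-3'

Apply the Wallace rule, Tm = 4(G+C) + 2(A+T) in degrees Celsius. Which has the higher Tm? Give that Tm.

Primer A, 52°C

Primer A: A+T=12, G+C=7 → Tm = 2(12)+4(7) = 52°C
Primer B: A+T=3, G+C=9 → Tm = 2(3)+4(9) = 42°C
52°C vs 42°C → primer A is higher.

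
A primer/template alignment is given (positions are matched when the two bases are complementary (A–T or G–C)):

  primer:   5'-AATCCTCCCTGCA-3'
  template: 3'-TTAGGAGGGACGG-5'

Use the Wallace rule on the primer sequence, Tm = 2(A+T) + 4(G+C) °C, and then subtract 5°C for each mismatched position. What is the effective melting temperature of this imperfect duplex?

Primer base counts: A=3, T=3, G=1, C=6 → A+T=6, G+C=7
Perfect-match Tm = 2(6) + 4(7) = 12 + 28 = 40°C
Mismatches (positions where the bases are not complementary): 1 (at position 13)
Effective Tm = 40 − 1×5 = 40 − 5 = 35°C

35°C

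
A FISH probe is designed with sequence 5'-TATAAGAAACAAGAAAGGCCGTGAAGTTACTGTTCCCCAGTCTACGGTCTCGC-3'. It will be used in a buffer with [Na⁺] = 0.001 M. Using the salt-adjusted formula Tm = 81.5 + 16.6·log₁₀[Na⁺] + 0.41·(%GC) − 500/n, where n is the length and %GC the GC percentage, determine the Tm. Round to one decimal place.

Length n = 53. Base counts: G=12, C=13, A=16, T=12
G+C = 25, so %GC = 25/53 × 100 = 47.17%
Salt term: 16.6 × (-3) = -49.8
GC term: 0.41 × 47.17 = 19.34; length term: −500/53 = −9.434
Tm = 81.5 + (-49.8) + 19.34 − 9.434 = 41.606 → 41.6°C

41.6°C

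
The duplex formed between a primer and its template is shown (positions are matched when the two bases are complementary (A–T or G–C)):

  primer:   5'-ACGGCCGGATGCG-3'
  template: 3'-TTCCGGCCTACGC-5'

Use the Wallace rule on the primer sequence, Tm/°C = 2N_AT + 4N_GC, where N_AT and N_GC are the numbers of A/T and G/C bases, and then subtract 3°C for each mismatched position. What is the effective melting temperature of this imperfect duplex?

Primer base counts: A=2, T=1, G=6, C=4 → A+T=3, G+C=10
Perfect-match Tm = 2(3) + 4(10) = 6 + 40 = 46°C
Mismatches (positions where the bases are not complementary): 1 (at position 2)
Effective Tm = 46 − 1×3 = 46 − 3 = 43°C

43°C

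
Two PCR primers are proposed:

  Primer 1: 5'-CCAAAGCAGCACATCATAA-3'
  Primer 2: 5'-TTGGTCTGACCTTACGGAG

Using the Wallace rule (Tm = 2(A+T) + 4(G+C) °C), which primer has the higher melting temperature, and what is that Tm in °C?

Primer 1: A+T=11, G+C=8 → Tm = 2(11)+4(8) = 54°C
Primer 2: A+T=9, G+C=10 → Tm = 2(9)+4(10) = 58°C
54°C vs 58°C → primer 2 is higher.

Primer 2, 58°C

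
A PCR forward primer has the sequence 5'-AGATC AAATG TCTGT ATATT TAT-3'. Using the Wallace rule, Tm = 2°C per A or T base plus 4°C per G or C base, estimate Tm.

Base counts: A=8, G=3, C=2, T=10
So N_AT = 18 and N_GC = 5.
Tm = 2×18 + 4×5 = 56°C

56°C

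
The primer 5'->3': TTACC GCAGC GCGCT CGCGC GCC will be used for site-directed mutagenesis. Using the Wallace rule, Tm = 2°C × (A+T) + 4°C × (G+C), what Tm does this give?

82°C

G=7, C=11, A=2, T=3
AT pairs contribute 5, GC pairs contribute 18.
Tm = 4·18 + 2·5 = 72 + 10 = 82°C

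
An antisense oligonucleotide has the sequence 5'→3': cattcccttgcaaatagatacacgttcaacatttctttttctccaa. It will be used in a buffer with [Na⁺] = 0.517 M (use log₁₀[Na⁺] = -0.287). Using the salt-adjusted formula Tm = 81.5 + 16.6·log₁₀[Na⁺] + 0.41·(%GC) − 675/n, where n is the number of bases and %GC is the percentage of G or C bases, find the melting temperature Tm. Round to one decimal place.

Length n = 46. Counting bases: A=13, G=3, T=17, C=13
G+C = 16, so %GC = 16/46 × 100 = 34.783%
Salt term: 16.6 × (-0.287) = -4.764
GC term: 0.41 × 34.783 = 14.261; length term: −675/46 = −14.674
Tm = 81.5 + (-4.764) + 14.261 − 14.674 = 76.323 → 76.3°C

76.3°C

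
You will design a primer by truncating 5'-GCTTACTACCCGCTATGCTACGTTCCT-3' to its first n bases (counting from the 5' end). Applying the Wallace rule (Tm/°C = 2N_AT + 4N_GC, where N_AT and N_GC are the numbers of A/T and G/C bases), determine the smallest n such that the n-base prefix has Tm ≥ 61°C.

n = 21

First 20 bases: GCTTACTACCCGCTATGCTA → Tm = 60°C (< 61°C)
First 21 bases: GCTTACTACCCGCTATGCTAC → Tm = 64°C (≥ 61°C)
Each additional base adds 2°C (A/T) or 4°C (G/C), so Tm is non-decreasing in n; n = 21 is the first length to reach 61°C.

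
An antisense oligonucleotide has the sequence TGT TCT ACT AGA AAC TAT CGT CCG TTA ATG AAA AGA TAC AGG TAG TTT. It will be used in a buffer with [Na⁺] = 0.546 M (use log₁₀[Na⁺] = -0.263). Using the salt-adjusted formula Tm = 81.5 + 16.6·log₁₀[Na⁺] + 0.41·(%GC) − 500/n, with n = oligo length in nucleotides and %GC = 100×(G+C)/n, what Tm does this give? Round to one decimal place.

Length n = 48. C=7, T=16, G=9, A=16
G+C = 16, so %GC = 16/48 × 100 = 33.333%
Salt term: 16.6 × (-0.263) = -4.366
GC term: 0.41 × 33.333 = 13.667; length term: −500/48 = −10.417
Tm = 81.5 + (-4.366) + 13.667 − 10.417 = 80.384 → 80.4°C

80.4°C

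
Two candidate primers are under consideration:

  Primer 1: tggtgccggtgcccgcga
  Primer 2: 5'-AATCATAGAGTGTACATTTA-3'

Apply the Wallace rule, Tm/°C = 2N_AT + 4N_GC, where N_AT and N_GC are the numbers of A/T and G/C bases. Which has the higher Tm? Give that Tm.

Primer 1, 64°C

Primer 1: A+T=4, G+C=14 → Tm = 2(4)+4(14) = 64°C
Primer 2: A+T=15, G+C=5 → Tm = 2(15)+4(5) = 50°C
64°C vs 50°C → primer 1 is higher.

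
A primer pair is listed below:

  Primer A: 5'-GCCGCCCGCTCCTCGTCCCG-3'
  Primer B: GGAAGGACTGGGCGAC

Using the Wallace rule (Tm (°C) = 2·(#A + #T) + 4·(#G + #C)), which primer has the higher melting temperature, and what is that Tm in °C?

Primer A: A+T=3, G+C=17 → Tm = 2(3)+4(17) = 74°C
Primer B: A+T=5, G+C=11 → Tm = 2(5)+4(11) = 54°C
74°C vs 54°C → primer A is higher.

Primer A, 74°C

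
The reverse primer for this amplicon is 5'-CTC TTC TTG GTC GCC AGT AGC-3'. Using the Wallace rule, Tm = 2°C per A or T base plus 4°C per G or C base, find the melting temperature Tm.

Base counts: T=7, A=2, G=5, C=7
A+T = 9, G+C = 12
Tm = 2×9 + 4×12 = 66°C

66°C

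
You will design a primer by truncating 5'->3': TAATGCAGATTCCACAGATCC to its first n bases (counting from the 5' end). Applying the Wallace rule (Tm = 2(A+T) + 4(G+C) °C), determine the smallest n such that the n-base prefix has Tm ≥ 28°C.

First 10 bases: TAATGCAGAT → Tm = 26°C (< 28°C)
First 11 bases: TAATGCAGATT → Tm = 28°C (≥ 28°C)
Each additional base adds 2°C (A/T) or 4°C (G/C), so Tm is non-decreasing in n; n = 11 is the first length to reach 28°C.

n = 11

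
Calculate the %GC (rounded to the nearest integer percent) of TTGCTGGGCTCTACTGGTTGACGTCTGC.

57%

Scanning the sequence gives T=10, A=2, G=9, C=7.
G+C = 9 + 7 = 16 out of 28 bases
%GC = 16/28 × 100 = 57.14% ≈ 57%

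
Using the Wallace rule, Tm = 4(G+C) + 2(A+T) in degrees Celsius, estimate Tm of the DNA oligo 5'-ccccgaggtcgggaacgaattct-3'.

74°C

Base counts: T=4, G=7, C=7, A=5
A+T = 9, G+C = 14
Tm = 4·14 + 2·9 = 56 + 18 = 74°C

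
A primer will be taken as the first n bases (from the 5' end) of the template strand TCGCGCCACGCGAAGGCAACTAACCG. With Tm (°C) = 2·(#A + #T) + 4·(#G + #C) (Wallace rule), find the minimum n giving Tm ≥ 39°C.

First 10 bases: TCGCGCCACG → Tm = 36°C (< 39°C)
First 11 bases: TCGCGCCACGC → Tm = 40°C (≥ 39°C)
Each additional base adds 2°C (A/T) or 4°C (G/C), so Tm is non-decreasing in n; n = 11 is the first length to reach 39°C.

n = 11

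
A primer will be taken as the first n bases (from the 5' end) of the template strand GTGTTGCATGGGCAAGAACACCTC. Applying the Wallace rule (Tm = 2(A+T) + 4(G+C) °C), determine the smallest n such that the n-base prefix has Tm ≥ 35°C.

First 11 bases: GTGTTGCATGG → Tm = 34°C (< 35°C)
First 12 bases: GTGTTGCATGGG → Tm = 38°C (≥ 35°C)
Since every base adds ≥2°C, Tm only increases with n, so the threshold is first crossed at n = 12.

n = 12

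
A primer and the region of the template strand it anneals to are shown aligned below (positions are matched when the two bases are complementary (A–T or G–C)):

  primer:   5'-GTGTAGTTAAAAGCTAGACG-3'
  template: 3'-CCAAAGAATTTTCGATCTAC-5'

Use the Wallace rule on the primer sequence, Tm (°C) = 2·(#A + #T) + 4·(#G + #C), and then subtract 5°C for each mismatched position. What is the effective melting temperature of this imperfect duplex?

Primer base counts: A=7, T=5, G=6, C=2 → A+T=12, G+C=8
Perfect-match Tm = 2(12) + 4(8) = 24 + 32 = 56°C
Mismatches (positions where the bases are not complementary): 5 (at positions 2, 3, 5, 6, 19)
Effective Tm = 56 − 5×5 = 56 − 25 = 31°C

31°C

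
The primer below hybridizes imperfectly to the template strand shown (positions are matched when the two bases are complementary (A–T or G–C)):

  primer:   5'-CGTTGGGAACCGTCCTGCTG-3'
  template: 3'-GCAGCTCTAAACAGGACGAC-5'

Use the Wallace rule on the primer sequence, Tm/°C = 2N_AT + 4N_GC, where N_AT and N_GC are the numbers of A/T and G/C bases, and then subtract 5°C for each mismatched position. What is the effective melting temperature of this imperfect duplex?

41°C

Primer base counts: A=2, T=5, G=7, C=6 → A+T=7, G+C=13
Perfect-match Tm = 2(7) + 4(13) = 14 + 52 = 66°C
Mismatches (positions where the bases are not complementary): 5 (at positions 4, 6, 9, 10, 11)
Effective Tm = 66 − 5×5 = 66 − 25 = 41°C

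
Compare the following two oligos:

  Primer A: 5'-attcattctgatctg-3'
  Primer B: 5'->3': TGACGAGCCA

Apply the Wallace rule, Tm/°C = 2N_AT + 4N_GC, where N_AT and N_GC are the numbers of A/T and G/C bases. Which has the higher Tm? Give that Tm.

Primer A, 40°C

Primer A: A+T=10, G+C=5 → Tm = 2(10)+4(5) = 40°C
Primer B: A+T=4, G+C=6 → Tm = 2(4)+4(6) = 32°C
40°C vs 32°C → primer A is higher.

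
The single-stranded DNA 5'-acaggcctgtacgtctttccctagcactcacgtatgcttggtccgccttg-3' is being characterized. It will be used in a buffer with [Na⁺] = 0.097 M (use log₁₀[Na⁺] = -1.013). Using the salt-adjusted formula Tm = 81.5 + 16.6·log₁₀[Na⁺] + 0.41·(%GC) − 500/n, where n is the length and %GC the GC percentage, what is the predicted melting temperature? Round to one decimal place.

77.6°C

Length n = 50. Scanning the sequence gives G=11, C=17, T=15, A=7.
G+C = 28, so %GC = 28/50 × 100 = 56%
Salt term: 16.6 × (-1.013) = -16.816
GC term: 0.41 × 56 = 22.96; length term: −500/50 = −10
Tm = 81.5 + (-16.816) + 22.96 − 10 = 77.644 → 77.6°C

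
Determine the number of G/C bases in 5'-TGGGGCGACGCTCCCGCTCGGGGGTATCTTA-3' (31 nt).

21

Counting bases: G=12, A=3, C=9, T=7
Total G or C: 12 + 9 = 21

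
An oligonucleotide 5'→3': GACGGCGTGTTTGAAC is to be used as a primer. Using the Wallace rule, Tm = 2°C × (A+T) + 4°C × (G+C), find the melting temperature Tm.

50°C

T=4, C=3, G=6, A=3
So N_AT = 7 and N_GC = 9.
Tm = 4·9 + 2·7 = 36 + 14 = 50°C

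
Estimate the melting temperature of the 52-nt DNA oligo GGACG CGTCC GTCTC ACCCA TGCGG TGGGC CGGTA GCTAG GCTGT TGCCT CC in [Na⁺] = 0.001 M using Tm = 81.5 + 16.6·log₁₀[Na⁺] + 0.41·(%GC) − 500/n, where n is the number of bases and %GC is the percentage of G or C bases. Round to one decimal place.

50.5°C

Length n = 52. Counting bases: G=18, T=11, C=18, A=5
G+C = 36, so %GC = 36/52 × 100 = 69.231%
Salt term: 16.6 × (-3) = -49.8
GC term: 0.41 × 69.231 = 28.385; length term: −500/52 = −9.615
Tm = 81.5 + (-49.8) + 28.385 − 9.615 = 50.47 → 50.5°C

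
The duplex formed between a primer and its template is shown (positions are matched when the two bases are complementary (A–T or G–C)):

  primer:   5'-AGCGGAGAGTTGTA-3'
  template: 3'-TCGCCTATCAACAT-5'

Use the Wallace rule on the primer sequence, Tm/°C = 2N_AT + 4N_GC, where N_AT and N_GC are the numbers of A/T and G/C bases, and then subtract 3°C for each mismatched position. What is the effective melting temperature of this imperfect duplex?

Primer base counts: A=4, T=3, G=6, C=1 → A+T=7, G+C=7
Perfect-match Tm = 2(7) + 4(7) = 14 + 28 = 42°C
Mismatches (positions where the bases are not complementary): 1 (at position 7)
Effective Tm = 42 − 1×3 = 42 − 3 = 39°C

39°C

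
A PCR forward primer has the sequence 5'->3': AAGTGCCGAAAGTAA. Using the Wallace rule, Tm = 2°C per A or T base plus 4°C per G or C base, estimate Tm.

Counting bases: A=7, T=2, C=2, G=4
So N_AT = 9 and N_GC = 6.
Tm = 2×9 + 4×6 = 42°C

42°C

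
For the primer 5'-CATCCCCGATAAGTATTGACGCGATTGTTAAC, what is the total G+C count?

14

Counting bases: T=9, A=9, G=6, C=8
G+C = 6 + 8 = 14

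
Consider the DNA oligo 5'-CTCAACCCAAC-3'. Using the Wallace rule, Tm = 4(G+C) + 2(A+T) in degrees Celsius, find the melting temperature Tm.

34°C

Counting bases: G=0, A=4, C=6, T=1
AT pairs contribute 5, GC pairs contribute 6.
Tm = 2×5 + 4×6 = 34°C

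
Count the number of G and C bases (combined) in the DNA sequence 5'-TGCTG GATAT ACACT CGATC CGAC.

T=6, G=5, A=6, C=7
G+C = 5 + 7 = 12

12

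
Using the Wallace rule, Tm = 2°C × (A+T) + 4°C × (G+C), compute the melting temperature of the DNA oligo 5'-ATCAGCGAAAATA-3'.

Scanning the sequence gives A=7, G=2, T=2, C=2.
AT pairs contribute 9, GC pairs contribute 4.
Tm = 4·4 + 2·9 = 16 + 18 = 34°C

34°C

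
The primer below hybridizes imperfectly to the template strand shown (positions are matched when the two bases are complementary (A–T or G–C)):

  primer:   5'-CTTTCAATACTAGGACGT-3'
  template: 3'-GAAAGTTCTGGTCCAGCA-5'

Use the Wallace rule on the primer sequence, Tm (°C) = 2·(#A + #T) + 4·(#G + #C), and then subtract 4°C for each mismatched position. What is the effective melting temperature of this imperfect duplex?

38°C

Primer base counts: A=5, T=6, G=3, C=4 → A+T=11, G+C=7
Perfect-match Tm = 2(11) + 4(7) = 22 + 28 = 50°C
Mismatches (positions where the bases are not complementary): 3 (at positions 8, 11, 15)
Effective Tm = 50 − 3×4 = 50 − 12 = 38°C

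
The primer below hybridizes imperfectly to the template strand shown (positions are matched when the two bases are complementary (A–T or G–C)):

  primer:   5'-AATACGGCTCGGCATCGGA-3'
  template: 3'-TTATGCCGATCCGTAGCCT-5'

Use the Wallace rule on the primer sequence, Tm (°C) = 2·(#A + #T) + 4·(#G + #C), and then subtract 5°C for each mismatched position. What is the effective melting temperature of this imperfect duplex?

Primer base counts: A=5, T=3, G=6, C=5 → A+T=8, G+C=11
Perfect-match Tm = 2(8) + 4(11) = 16 + 44 = 60°C
Mismatches (positions where the bases are not complementary): 1 (at position 10)
Effective Tm = 60 − 1×5 = 60 − 5 = 55°C

55°C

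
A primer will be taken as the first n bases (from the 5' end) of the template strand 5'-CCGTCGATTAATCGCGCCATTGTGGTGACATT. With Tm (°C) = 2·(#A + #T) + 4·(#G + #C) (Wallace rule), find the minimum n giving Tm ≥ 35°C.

First 12 bases: CCGTCGATTAAT → Tm = 34°C (< 35°C)
First 13 bases: CCGTCGATTAATC → Tm = 38°C (≥ 35°C)
Each additional base adds 2°C (A/T) or 4°C (G/C), so Tm is non-decreasing in n; n = 13 is the first length to reach 35°C.

n = 13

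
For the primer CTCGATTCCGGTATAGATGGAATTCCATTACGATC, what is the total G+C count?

15

Base counts: A=9, T=11, C=8, G=7
Total G or C: 7 + 8 = 15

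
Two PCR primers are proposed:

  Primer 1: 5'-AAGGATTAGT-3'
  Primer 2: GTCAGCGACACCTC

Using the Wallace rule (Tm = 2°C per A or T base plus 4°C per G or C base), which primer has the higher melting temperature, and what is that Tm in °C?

Primer 1: A+T=7, G+C=3 → Tm = 2(7)+4(3) = 26°C
Primer 2: A+T=5, G+C=9 → Tm = 2(5)+4(9) = 46°C
26°C vs 46°C → primer 2 is higher.

Primer 2, 46°C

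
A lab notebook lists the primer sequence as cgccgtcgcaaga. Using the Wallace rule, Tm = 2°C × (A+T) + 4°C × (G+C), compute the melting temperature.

A=3, C=5, T=1, G=4
AT pairs contribute 4, GC pairs contribute 9.
Tm = 4·9 + 2·4 = 36 + 8 = 44°C

44°C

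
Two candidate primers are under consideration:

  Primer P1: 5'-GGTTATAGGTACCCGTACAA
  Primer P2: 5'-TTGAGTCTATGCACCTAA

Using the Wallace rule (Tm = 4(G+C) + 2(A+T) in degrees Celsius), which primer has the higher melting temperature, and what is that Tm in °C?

Primer P1: A+T=11, G+C=9 → Tm = 2(11)+4(9) = 58°C
Primer P2: A+T=11, G+C=7 → Tm = 2(11)+4(7) = 50°C
58°C vs 50°C → primer P1 is higher.

Primer P1, 58°C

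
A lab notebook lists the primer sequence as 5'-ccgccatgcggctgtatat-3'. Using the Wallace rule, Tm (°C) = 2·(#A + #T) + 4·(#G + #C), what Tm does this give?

Scanning the sequence gives T=5, G=5, A=3, C=6.
AT pairs contribute 8, GC pairs contribute 11.
Tm = 2×8 + 4×11 = 60°C

60°C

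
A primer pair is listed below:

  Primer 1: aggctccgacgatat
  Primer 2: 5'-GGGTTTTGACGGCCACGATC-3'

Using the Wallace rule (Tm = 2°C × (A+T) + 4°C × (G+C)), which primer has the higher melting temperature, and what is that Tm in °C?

Primer 2, 64°C

Primer 1: A+T=7, G+C=8 → Tm = 2(7)+4(8) = 46°C
Primer 2: A+T=8, G+C=12 → Tm = 2(8)+4(12) = 64°C
46°C vs 64°C → primer 2 is higher.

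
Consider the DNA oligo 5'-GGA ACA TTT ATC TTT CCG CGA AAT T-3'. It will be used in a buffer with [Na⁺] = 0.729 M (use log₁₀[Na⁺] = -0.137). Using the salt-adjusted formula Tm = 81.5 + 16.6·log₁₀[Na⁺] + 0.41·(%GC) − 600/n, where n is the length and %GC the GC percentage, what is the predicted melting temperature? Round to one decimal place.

70.0°C

Length n = 25. Base counts: T=9, A=7, G=4, C=5
G+C = 9, so %GC = 9/25 × 100 = 36%
Salt term: 16.6 × (-0.137) = -2.274
GC term: 0.41 × 36 = 14.76; length term: −600/25 = −24
Tm = 81.5 + (-2.274) + 14.76 − 24 = 69.986 → 70.0°C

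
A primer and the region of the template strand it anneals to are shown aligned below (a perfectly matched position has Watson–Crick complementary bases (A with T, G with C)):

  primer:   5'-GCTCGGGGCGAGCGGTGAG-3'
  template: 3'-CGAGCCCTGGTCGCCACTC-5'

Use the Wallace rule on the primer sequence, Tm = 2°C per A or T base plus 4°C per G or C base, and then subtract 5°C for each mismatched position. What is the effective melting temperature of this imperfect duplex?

58°C

Primer base counts: A=2, T=2, G=11, C=4 → A+T=4, G+C=15
Perfect-match Tm = 2(4) + 4(15) = 8 + 60 = 68°C
Mismatches (positions where the bases are not complementary): 2 (at positions 8, 10)
Effective Tm = 68 − 2×5 = 68 − 10 = 58°C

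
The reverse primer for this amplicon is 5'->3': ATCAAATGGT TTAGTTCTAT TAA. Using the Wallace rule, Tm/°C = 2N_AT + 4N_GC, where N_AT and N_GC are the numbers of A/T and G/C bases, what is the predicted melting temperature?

56°C

T=10, G=3, A=8, C=2
So N_AT = 18 and N_GC = 5.
Tm = 4·5 + 2·18 = 20 + 36 = 56°C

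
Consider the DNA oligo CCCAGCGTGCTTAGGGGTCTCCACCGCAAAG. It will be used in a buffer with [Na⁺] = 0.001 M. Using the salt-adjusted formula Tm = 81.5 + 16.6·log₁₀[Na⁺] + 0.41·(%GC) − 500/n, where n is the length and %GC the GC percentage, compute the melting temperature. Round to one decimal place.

42.0°C

Length n = 31. Counting bases: T=5, G=9, C=11, A=6
G+C = 20, so %GC = 20/31 × 100 = 64.516%
Salt term: 16.6 × (-3) = -49.8
GC term: 0.41 × 64.516 = 26.452; length term: −500/31 = −16.129
Tm = 81.5 + (-49.8) + 26.452 − 16.129 = 42.023 → 42.0°C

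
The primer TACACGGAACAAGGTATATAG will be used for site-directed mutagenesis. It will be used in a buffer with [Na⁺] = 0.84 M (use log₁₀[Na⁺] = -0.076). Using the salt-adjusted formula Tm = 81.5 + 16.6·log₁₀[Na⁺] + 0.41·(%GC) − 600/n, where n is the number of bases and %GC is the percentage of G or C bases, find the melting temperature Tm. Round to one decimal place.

Length n = 21. G=5, C=3, A=9, T=4
G+C = 8, so %GC = 8/21 × 100 = 38.095%
Salt term: 16.6 × (-0.076) = -1.262
GC term: 0.41 × 38.095 = 15.619; length term: −600/21 = −28.571
Tm = 81.5 + (-1.262) + 15.619 − 28.571 = 67.286 → 67.3°C

67.3°C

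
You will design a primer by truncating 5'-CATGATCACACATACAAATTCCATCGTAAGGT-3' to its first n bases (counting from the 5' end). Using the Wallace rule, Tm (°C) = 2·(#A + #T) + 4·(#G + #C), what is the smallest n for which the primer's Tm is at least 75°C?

n = 28

First 27 bases: CATGATCACACATACAAATTCCATCGT → Tm = 74°C (< 75°C)
First 28 bases: CATGATCACACATACAAATTCCATCGTA → Tm = 76°C (≥ 75°C)
Each additional base adds 2°C (A/T) or 4°C (G/C), so Tm is non-decreasing in n; n = 28 is the first length to reach 75°C.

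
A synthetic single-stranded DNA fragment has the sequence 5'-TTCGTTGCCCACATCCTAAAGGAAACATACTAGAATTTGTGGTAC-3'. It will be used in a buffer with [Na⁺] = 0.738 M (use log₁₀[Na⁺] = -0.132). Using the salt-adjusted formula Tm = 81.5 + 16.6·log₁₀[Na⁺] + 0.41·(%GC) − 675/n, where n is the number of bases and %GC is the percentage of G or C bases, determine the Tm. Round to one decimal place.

Length n = 45. Scanning the sequence gives T=13, A=14, C=10, G=8.
G+C = 18, so %GC = 18/45 × 100 = 40%
Salt term: 16.6 × (-0.132) = -2.191
GC term: 0.41 × 40 = 16.4; length term: −675/45 = −15
Tm = 81.5 + (-2.191) + 16.4 − 15 = 80.709 → 80.7°C

80.7°C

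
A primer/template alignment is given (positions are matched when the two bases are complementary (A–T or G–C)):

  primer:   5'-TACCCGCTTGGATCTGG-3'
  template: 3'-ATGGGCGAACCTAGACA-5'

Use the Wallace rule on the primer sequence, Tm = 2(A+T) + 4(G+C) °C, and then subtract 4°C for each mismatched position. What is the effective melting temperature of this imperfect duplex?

50°C

Primer base counts: A=2, T=5, G=5, C=5 → A+T=7, G+C=10
Perfect-match Tm = 2(7) + 4(10) = 14 + 40 = 54°C
Mismatches (positions where the bases are not complementary): 1 (at position 17)
Effective Tm = 54 − 1×4 = 54 − 4 = 50°C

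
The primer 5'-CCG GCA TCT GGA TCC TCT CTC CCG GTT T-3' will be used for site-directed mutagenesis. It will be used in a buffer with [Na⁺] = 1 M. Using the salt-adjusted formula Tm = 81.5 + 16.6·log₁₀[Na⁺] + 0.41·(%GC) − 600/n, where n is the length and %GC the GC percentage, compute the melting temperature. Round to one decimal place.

Length n = 28. Scanning the sequence gives T=9, G=6, C=11, A=2.
G+C = 17, so %GC = 17/28 × 100 = 60.714%
Salt term: 16.6 × (0) = 0
GC term: 0.41 × 60.714 = 24.893; length term: −600/28 = −21.429
Tm = 81.5 + (0) + 24.893 − 21.429 = 84.964 → 85.0°C

85.0°C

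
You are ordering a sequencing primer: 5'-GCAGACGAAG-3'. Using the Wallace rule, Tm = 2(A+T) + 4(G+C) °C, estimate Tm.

32°C

A=4, C=2, T=0, G=4
A+T = 4, G+C = 6
Tm = 2(4) + 4(6) = 8 + 24 = 32°C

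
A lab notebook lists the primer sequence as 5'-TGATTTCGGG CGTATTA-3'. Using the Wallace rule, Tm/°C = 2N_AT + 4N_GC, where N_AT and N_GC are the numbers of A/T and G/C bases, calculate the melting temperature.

48°C

C=2, G=5, A=3, T=7
A+T = 10, G+C = 7
Tm = 2(10) + 4(7) = 20 + 28 = 48°C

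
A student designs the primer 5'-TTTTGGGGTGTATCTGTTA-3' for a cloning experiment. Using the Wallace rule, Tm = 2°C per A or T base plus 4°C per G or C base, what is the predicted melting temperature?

Base counts: T=10, C=1, G=6, A=2
A+T = 12, G+C = 7
Tm = 4·7 + 2·12 = 28 + 24 = 52°C

52°C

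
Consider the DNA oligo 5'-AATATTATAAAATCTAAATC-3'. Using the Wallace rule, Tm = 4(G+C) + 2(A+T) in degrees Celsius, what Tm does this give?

44°C

Base counts: A=11, T=7, C=2, G=0
A+T = 18, G+C = 2
Tm = 2(18) + 4(2) = 36 + 8 = 44°C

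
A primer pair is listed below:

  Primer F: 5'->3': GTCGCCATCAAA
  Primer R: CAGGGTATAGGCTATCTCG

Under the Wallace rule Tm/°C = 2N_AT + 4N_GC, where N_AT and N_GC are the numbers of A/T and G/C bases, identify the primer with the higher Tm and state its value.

Primer R, 58°C

Primer F: A+T=6, G+C=6 → Tm = 2(6)+4(6) = 36°C
Primer R: A+T=9, G+C=10 → Tm = 2(9)+4(10) = 58°C
36°C vs 58°C → primer R is higher.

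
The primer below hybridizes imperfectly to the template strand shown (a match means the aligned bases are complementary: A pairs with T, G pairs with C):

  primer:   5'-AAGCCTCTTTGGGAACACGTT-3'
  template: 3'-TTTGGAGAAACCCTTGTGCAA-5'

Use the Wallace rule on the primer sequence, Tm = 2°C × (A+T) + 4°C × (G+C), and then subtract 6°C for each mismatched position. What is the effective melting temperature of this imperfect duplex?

Primer base counts: A=5, T=6, G=5, C=5 → A+T=11, G+C=10
Perfect-match Tm = 2(11) + 4(10) = 22 + 40 = 62°C
Mismatches (positions where the bases are not complementary): 1 (at position 3)
Effective Tm = 62 − 1×6 = 62 − 6 = 56°C

56°C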